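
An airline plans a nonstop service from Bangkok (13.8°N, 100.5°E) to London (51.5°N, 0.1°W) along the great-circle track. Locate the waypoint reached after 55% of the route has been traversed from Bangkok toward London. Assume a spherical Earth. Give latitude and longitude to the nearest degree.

From cos δ = sin φ₁ sin φ₂ + cos φ₁ cos φ₂ cos Δλ, the central angle is δ ≈ 1.495 rad (85.7°).
Interpolate at f = 0.55 with slerp weights a = sin((1−f)δ)/sin δ ≈ 0.625, b = sin(fδ)/sin δ ≈ 0.735.
p = a·p₁ + b·p₂ ≈ (0.347, 0.596, 0.724); φ = arcsin(p_z) ≈ 46.40°, λ = atan2(p_y, p_x) ≈ 59.80°.

≈ 46°N, 60°E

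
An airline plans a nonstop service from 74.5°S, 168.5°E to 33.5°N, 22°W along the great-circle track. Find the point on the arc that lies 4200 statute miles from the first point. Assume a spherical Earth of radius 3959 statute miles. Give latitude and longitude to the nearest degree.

≈ 44°S, 28°W

Write both endpoints as unit vectors p₁, p₂ with components (cos φ cos λ, cos φ sin λ, sin φ).
The central angle between the endpoints is δ = arccos(p₁·p₂) ≈ 2.420 rad (138.7°). The total great-circle distance is δ·R ≈ 2.420 × 3959 ≈ 9582 mi, so the target fraction is f = 4200/9582 ≈ 0.438.
Interpolate at f ≈ 0.438 with slerp weights a = sin((1−f)δ)/sin δ ≈ 1.481, b = sin(fδ)/sin δ ≈ 1.322.
p = a·p₁ + b·p₂ ≈ (0.634, -0.334, -0.697); φ = arcsin(p_z) ≈ -44.21°, λ = atan2(p_y, p_x) ≈ -27.77°.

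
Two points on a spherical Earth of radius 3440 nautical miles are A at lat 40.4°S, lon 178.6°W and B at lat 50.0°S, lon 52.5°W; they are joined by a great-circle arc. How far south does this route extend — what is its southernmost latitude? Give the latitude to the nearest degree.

The great circle lies in the plane with unit normal n̂ = (p₁ × p₂)/|p₁ × p₂|.
Here n̂_z ≈ +0.404; the vertex latitude is φ_max = arccos|n̂_z| ≈ 66.1°.

≈ 66°S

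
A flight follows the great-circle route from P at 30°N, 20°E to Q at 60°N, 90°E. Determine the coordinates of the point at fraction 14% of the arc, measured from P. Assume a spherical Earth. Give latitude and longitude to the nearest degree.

≈ 36°N, 25°E

Convert each endpoint to a unit vector on the sphere (x = cos φ cos λ, y = cos φ sin λ, z = sin φ).
The central angle between the endpoints is δ = arccos(p₁·p₂) ≈ 0.951 rad (54.5°).
Interpolate at f = 0.14 with slerp weights a = sin((1−f)δ)/sin δ ≈ 0.896, b = sin(fδ)/sin δ ≈ 0.163.
p = a·p₁ + b·p₂ ≈ (0.729, 0.347, 0.589); φ = arcsin(p_z) ≈ 36.12°, λ = atan2(p_y, p_x) ≈ 25.44°.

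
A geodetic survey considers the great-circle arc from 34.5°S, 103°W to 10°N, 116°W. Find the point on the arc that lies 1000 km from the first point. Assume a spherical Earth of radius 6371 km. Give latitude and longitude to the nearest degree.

Write both endpoints as unit vectors p₁, p₂ with components (cos φ cos λ, cos φ sin λ, sin φ).
The central angle between the endpoints is δ = arccos(p₁·p₂) ≈ 0.806 rad (46.2°). The total great-circle distance is δ·R ≈ 0.806 × 6371 ≈ 5135 km, so the target fraction is f = 1000/5135 ≈ 0.195.
Interpolate at f ≈ 0.195 with slerp weights a = sin((1−f)δ)/sin δ ≈ 0.838, b = sin(fδ)/sin δ ≈ 0.217.
p = a·p₁ + b·p₂ ≈ (-0.249, -0.864, -0.437); φ = arcsin(p_z) ≈ -25.90°, λ = atan2(p_y, p_x) ≈ -106.06°.

≈ 26°S, 106°W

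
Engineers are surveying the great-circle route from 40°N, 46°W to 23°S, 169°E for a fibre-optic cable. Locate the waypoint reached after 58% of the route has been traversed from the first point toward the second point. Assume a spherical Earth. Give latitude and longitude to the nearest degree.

≈ 18°N, 145°W

Write both endpoints as unit vectors p₁, p₂ with components (cos φ cos λ, cos φ sin λ, sin φ).
The central angle between the endpoints is δ = arccos(p₁·p₂) ≈ 2.548 rad (146.0°).
Interpolate at f = 0.58 with slerp weights a = sin((1−f)δ)/sin δ ≈ 1.568, b = sin(fδ)/sin δ ≈ 1.779.
p = a·p₁ + b·p₂ ≈ (-0.774, -0.551, 0.312); φ = arcsin(p_z) ≈ 18.21°, λ = atan2(p_y, p_x) ≈ -144.52°.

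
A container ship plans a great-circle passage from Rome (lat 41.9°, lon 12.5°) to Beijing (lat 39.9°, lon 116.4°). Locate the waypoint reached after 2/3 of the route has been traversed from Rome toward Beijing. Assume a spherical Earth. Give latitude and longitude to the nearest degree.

From cos δ = sin φ₁ sin φ₂ + cos φ₁ cos φ₂ cos Δλ, the central angle is δ ≈ 1.275 rad (73.1°).
Interpolate at f = 2/3 with slerp weights a = sin((1−f)δ)/sin δ ≈ 0.431, b = sin(fδ)/sin δ ≈ 0.785.
p = a·p₁ + b·p₂ ≈ (0.045, 0.609, 0.792); φ = arcsin(p_z) ≈ 52.35°, λ = atan2(p_y, p_x) ≈ 85.74°.

≈ lat 52°, lon 86°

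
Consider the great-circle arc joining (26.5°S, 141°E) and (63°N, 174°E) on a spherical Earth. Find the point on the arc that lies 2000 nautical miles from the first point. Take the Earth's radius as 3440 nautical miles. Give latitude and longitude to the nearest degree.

Write both endpoints as unit vectors p₁, p₂ with components (cos φ cos λ, cos φ sin λ, sin φ).
The central angle between the endpoints is δ = arccos(p₁·p₂) ≈ 1.628 rad (93.3°). The total great-circle distance is δ·R ≈ 1.628 × 3440 ≈ 5599 nmi, so the target fraction is f = 2000/5599 ≈ 0.357.
Interpolate at f ≈ 0.357 with slerp weights a = sin((1−f)δ)/sin δ ≈ 0.867, b = sin(fδ)/sin δ ≈ 0.550.
p = a·p₁ + b·p₂ ≈ (-0.851, 0.514, 0.103); φ = arcsin(p_z) ≈ 5.93°, λ = atan2(p_y, p_x) ≈ 148.86°.

≈ (6°N, 149°E)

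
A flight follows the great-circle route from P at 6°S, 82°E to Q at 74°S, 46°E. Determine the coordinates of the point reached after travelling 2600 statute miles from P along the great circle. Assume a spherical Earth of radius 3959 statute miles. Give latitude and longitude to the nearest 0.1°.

≈ 42.9°S, 73.8°E

Write both endpoints as unit vectors p₁, p₂ with components (cos φ cos λ, cos φ sin λ, sin φ).
The central angle between the endpoints is δ = arccos(p₁·p₂) ≈ 1.243 rad (71.2°). The total great-circle distance is δ·R ≈ 1.243 × 3959 ≈ 4920 mi, so the target fraction is f = 2600/4920 ≈ 0.528.
Interpolate at f ≈ 0.528 with slerp weights a = sin((1−f)δ)/sin δ ≈ 0.584, b = sin(fδ)/sin δ ≈ 0.645.
p = a·p₁ + b·p₂ ≈ (0.204, 0.703, -0.681); φ = arcsin(p_z) ≈ -42.92°, λ = atan2(p_y, p_x) ≈ 73.80°.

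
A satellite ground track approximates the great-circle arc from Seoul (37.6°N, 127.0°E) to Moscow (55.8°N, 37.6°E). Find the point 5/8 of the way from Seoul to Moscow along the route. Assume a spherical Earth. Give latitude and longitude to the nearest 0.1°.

Write both endpoints as unit vectors p₁, p₂ with components (cos φ cos λ, cos φ sin λ, sin φ).
The central angle between the endpoints is δ = arccos(p₁·p₂) ≈ 1.036 rad (59.4°).
Interpolate at f = 5/8 with slerp weights a = sin((1−f)δ)/sin δ ≈ 0.440, b = sin(fδ)/sin δ ≈ 0.701.
p = a·p₁ + b·p₂ ≈ (0.102, 0.519, 0.849); φ = arcsin(p_z) ≈ 58.06°, λ = atan2(p_y, p_x) ≈ 78.85°.

≈ (58.1°N, 78.9°E)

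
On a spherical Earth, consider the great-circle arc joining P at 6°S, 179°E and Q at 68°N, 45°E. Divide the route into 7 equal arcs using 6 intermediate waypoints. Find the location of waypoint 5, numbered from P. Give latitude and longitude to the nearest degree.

Convert each endpoint to a unit vector on the sphere (x = cos φ cos λ, y = cos φ sin λ, z = sin φ).
The central angle between the endpoints is δ = arccos(p₁·p₂) ≈ 1.934 rad (110.8°).
Interpolate at f = 5/7 with slerp weights a = sin((1−f)δ)/sin δ ≈ 0.562, b = sin(fδ)/sin δ ≈ 1.051.
p = a·p₁ + b·p₂ ≈ (-0.280, 0.288, 0.916); φ = arcsin(p_z) ≈ 66.30°, λ = atan2(p_y, p_x) ≈ 134.20°.

≈ 66°N, 134°E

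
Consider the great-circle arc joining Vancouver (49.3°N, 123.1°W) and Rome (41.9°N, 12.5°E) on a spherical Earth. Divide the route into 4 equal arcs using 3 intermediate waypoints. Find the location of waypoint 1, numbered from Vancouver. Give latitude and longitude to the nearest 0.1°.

The haversine formula gives a central angle δ ≈ 1.411 rad (80.8°) between the endpoints.
Interpolate at f = 1/4 with slerp weights a = sin((1−f)δ)/sin δ ≈ 0.883, b = sin(fδ)/sin δ ≈ 0.350.
p = a·p₁ + b·p₂ ≈ (-0.060, -0.426, 0.903); φ = arcsin(p_z) ≈ 64.53°, λ = atan2(p_y, p_x) ≈ -98.03°.

≈ 64.5°N, 98.0°W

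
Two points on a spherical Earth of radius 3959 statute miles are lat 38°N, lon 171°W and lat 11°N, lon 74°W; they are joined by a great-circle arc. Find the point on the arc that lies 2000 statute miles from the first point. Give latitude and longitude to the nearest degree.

≈ lat 39°N, lon 134°W

Write both endpoints as unit vectors p₁, p₂ with components (cos φ cos λ, cos φ sin λ, sin φ).
The central angle between the endpoints is δ = arccos(p₁·p₂) ≈ 1.548 rad (88.7°). The total great-circle distance is δ·R ≈ 1.548 × 3959 ≈ 6127 mi, so the target fraction is f = 2000/6127 ≈ 0.326.
Interpolate at f ≈ 0.326 with slerp weights a = sin((1−f)δ)/sin δ ≈ 0.864, b = sin(fδ)/sin δ ≈ 0.484.
p = a·p₁ + b·p₂ ≈ (-0.541, -0.563, 0.624); φ = arcsin(p_z) ≈ 38.62°, λ = atan2(p_y, p_x) ≈ -133.86°.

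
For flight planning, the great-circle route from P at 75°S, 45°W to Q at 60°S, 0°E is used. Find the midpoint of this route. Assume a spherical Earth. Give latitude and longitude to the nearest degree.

≈ 69°S, 15°W

Write both endpoints as unit vectors p₁, p₂ with components (cos φ cos λ, cos φ sin λ, sin φ).
The central angle between the endpoints is δ = arccos(p₁·p₂) ≈ 0.382 rad (21.9°).
Interpolate at f = 1/2 with slerp weights a = sin((1−f)δ)/sin δ ≈ 0.509, b = sin(fδ)/sin δ ≈ 0.509.
p = a·p₁ + b·p₂ ≈ (0.348, -0.093, -0.933); φ = arcsin(p_z) ≈ -68.89°, λ = atan2(p_y, p_x) ≈ -15.00°.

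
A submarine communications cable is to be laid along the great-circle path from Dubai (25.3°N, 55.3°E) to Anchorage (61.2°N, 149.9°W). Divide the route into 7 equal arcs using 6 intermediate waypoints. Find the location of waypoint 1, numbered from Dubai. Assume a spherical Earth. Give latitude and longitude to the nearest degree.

≈ 38°N, 59°E

The haversine formula gives a central angle δ ≈ 1.590 rad (91.1°) between the endpoints.
Interpolate at f = 1/7 with slerp weights a = sin((1−f)δ)/sin δ ≈ 0.979, b = sin(fδ)/sin δ ≈ 0.225.
p = a·p₁ + b·p₂ ≈ (0.410, 0.673, 0.616); φ = arcsin(p_z) ≈ 38.00°, λ = atan2(p_y, p_x) ≈ 58.66°.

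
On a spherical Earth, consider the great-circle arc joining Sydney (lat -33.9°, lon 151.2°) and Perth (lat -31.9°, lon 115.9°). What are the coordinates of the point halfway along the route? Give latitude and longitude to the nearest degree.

≈ lat -34°, lon 133°

From cos δ = sin φ₁ sin φ₂ + cos φ₁ cos φ₂ cos Δλ, the central angle is δ ≈ 0.516 rad (29.6°).
Interpolate at f = 1/2 with slerp weights a = sin((1−f)δ)/sin δ ≈ 0.517, b = sin(fδ)/sin δ ≈ 0.517.
p = a·p₁ + b·p₂ ≈ (-0.568, 0.602, -0.562); φ = arcsin(p_z) ≈ -34.17°, λ = atan2(p_y, p_x) ≈ 133.34°.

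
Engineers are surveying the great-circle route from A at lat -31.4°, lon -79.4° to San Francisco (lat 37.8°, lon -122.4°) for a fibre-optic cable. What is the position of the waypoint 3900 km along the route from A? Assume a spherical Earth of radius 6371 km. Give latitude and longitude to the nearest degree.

Convert each endpoint to a unit vector on the sphere (x = cos φ cos λ, y = cos φ sin λ, z = sin φ).
The central angle between the endpoints is δ = arccos(p₁·p₂) ≈ 1.396 rad (80.0°). The total great-circle distance is δ·R ≈ 1.396 × 6371 ≈ 8894 km, so the target fraction is f = 3900/8894 ≈ 0.439.
Interpolate at f ≈ 0.439 with slerp weights a = sin((1−f)δ)/sin δ ≈ 0.717, b = sin(fδ)/sin δ ≈ 0.584.
p = a·p₁ + b·p₂ ≈ (-0.134, -0.991, -0.016); φ = arcsin(p_z) ≈ -0.91°, λ = atan2(p_y, p_x) ≈ -97.73°.

≈ lat -1°, lon -98°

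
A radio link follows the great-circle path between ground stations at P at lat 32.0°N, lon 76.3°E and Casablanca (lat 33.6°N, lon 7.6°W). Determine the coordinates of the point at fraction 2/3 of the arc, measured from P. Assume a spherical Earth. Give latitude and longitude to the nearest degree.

≈ lat 40°N, lon 20°E

Convert each endpoint to a unit vector on the sphere (x = cos φ cos λ, y = cos φ sin λ, z = sin φ).
The central angle between the endpoints is δ = arccos(p₁·p₂) ≈ 1.194 rad (68.4°).
Interpolate at f = 2/3 with slerp weights a = sin((1−f)δ)/sin δ ≈ 0.417, b = sin(fδ)/sin δ ≈ 0.768.
p = a·p₁ + b·p₂ ≈ (0.718, 0.259, 0.646); φ = arcsin(p_z) ≈ 40.25°, λ = atan2(p_y, p_x) ≈ 19.81°.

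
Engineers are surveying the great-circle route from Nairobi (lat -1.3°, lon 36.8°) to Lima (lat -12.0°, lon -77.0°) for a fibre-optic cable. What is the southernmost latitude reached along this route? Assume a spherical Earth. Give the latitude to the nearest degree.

The great circle lies in the plane with unit normal n̂ = (p₁ × p₂)/|p₁ × p₂|.
Here n̂_z ≈ -0.972; the vertex latitude is φ_max = arccos|n̂_z| ≈ 13.7°.
Check via Clairaut: cos φ_max = |cos φ₁| · sin C = cos(1.3°)·sin(103.6°) ≈ 0.972, again giving ≈ 13.7°.

≈ -14°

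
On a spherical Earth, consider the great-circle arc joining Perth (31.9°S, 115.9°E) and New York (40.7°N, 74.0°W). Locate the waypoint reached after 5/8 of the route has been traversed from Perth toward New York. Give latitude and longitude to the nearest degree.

From cos δ = sin φ₁ sin φ₂ + cos φ₁ cos φ₂ cos Δλ, the central angle is δ ≈ 2.935 rad (168.1°).
Interpolate at f = 5/8 with slerp weights a = sin((1−f)δ)/sin δ ≈ 4.336, b = sin(fδ)/sin δ ≈ 4.697.
p = a·p₁ + b·p₂ ≈ (-0.627, -0.111, 0.771); φ = arcsin(p_z) ≈ 50.48°, λ = atan2(p_y, p_x) ≈ -169.93°.

≈ 50°N, 170°W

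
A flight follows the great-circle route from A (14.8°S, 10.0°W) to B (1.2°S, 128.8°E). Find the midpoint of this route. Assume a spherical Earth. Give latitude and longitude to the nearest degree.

≈ (22°S, 62°E)

Write both endpoints as unit vectors p₁, p₂ with components (cos φ cos λ, cos φ sin λ, sin φ).
The central angle between the endpoints is δ = arccos(p₁·p₂) ≈ 2.377 rad (136.2°).
Interpolate at f = 1/2 with slerp weights a = sin((1−f)δ)/sin δ ≈ 1.341, b = sin(fδ)/sin δ ≈ 1.341.
p = a·p₁ + b·p₂ ≈ (0.437, 0.820, -0.371); φ = arcsin(p_z) ≈ -21.75°, λ = atan2(p_y, p_x) ≈ 61.95°.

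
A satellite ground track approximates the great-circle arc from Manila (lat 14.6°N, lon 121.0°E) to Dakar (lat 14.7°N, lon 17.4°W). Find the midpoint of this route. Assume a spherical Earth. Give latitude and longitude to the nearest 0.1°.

Write both endpoints as unit vectors p₁, p₂ with components (cos φ cos λ, cos φ sin λ, sin φ).
The central angle between the endpoints is δ = arccos(p₁·p₂) ≈ 2.260 rad (129.5°).
Interpolate at f = 1/2 with slerp weights a = sin((1−f)δ)/sin δ ≈ 1.172, b = sin(fδ)/sin δ ≈ 1.172.
p = a·p₁ + b·p₂ ≈ (0.498, 0.633, 0.593); φ = arcsin(p_z) ≈ 36.36°, λ = atan2(p_y, p_x) ≈ 51.83°.

≈ lat 36.4°N, lon 51.8°E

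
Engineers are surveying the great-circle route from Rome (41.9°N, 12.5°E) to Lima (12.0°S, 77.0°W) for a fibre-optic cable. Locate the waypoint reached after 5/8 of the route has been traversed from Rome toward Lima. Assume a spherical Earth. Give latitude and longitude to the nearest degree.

Convert each endpoint to a unit vector on the sphere (x = cos φ cos λ, y = cos φ sin λ, z = sin φ).
The central angle between the endpoints is δ = arccos(p₁·p₂) ≈ 1.704 rad (97.6°).
Interpolate at f = 5/8 with slerp weights a = sin((1−f)δ)/sin δ ≈ 0.602, b = sin(fδ)/sin δ ≈ 0.882.
p = a·p₁ + b·p₂ ≈ (0.631, -0.744, 0.218); φ = arcsin(p_z) ≈ 12.61°, λ = atan2(p_y, p_x) ≈ -49.69°.

≈ (13°N, 50°W)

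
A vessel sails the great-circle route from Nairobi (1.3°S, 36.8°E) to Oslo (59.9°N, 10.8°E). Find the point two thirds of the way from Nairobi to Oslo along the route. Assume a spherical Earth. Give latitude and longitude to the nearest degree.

Convert each endpoint to a unit vector on the sphere (x = cos φ cos λ, y = cos φ sin λ, z = sin φ).
The central angle between the endpoints is δ = arccos(p₁·p₂) ≈ 1.125 rad (64.5°).
Interpolate at f = 2/3 with slerp weights a = sin((1−f)δ)/sin δ ≈ 0.406, b = sin(fδ)/sin δ ≈ 0.756.
p = a·p₁ + b·p₂ ≈ (0.697, 0.314, 0.644); φ = arcsin(p_z) ≈ 40.12°, λ = atan2(p_y, p_x) ≈ 24.25°.

≈ 40°N, 24°E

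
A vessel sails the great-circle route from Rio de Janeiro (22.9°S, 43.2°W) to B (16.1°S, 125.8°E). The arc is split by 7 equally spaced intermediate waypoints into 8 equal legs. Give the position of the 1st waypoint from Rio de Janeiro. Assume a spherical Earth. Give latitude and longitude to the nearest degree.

Write both endpoints as unit vectors p₁, p₂ with components (cos φ cos λ, cos φ sin λ, sin φ).
The central angle between the endpoints is δ = arccos(p₁·p₂) ≈ 2.435 rad (139.5°).
Interpolate at f = 1/8 with slerp weights a = sin((1−f)δ)/sin δ ≈ 1.306, b = sin(fδ)/sin δ ≈ 0.462.
p = a·p₁ + b·p₂ ≈ (0.617, -0.463, -0.636); φ = arcsin(p_z) ≈ -39.50°, λ = atan2(p_y, p_x) ≈ -36.90°.

≈ (40°S, 37°W)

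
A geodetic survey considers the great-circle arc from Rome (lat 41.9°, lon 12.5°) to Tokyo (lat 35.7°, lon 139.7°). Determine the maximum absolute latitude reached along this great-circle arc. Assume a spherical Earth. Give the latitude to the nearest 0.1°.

≈ 61.2°

The great circle lies in the plane with unit normal n̂ = (p₁ × p₂)/|p₁ × p₂|.
Here n̂_z ≈ +0.482; the vertex latitude is φ_max = arccos|n̂_z| ≈ 61.2°.
Check via Clairaut: cos φ_max = |cos φ₁| · sin C = cos(41.9°)·sin(40.3°) ≈ 0.482, again giving ≈ 61.2°.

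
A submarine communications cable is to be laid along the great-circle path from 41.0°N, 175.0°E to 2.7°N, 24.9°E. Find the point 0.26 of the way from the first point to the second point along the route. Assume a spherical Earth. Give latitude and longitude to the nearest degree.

≈ 60°N, 130°E

The haversine formula gives a central angle δ ≈ 2.243 rad (128.5°) between the endpoints.
Interpolate at f = 0.26 with slerp weights a = sin((1−f)δ)/sin δ ≈ 1.273, b = sin(fδ)/sin δ ≈ 0.704.
p = a·p₁ + b·p₂ ≈ (-0.319, 0.380, 0.868); φ = arcsin(p_z) ≈ 60.25°, λ = atan2(p_y, p_x) ≈ 130.07°.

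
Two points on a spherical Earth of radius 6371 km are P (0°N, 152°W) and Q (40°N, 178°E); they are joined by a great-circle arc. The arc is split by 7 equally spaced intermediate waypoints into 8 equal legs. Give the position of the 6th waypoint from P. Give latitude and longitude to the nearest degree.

Convert each endpoint to a unit vector on the sphere (x = cos φ cos λ, y = cos φ sin λ, z = sin φ).
The central angle between the endpoints is δ = arccos(p₁·p₂) ≈ 0.845 rad (48.4°).
Interpolate at f = 6/8 with slerp weights a = sin((1−f)δ)/sin δ ≈ 0.280, b = sin(fδ)/sin δ ≈ 0.792.
p = a·p₁ + b·p₂ ≈ (-0.854, -0.110, 0.509); φ = arcsin(p_z) ≈ 30.59°, λ = atan2(p_y, p_x) ≈ -172.63°.

≈ (31°N, 173°W)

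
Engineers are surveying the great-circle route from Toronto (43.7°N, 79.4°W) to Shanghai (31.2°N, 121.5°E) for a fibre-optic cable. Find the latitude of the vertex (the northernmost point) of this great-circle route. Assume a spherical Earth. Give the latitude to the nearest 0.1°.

≈ 76.9°N

The great circle lies in the plane with unit normal n̂ = (p₁ × p₂)/|p₁ × p₂|.
Here n̂_z ≈ -0.226; the vertex latitude is φ_max = arccos|n̂_z| ≈ 76.9°.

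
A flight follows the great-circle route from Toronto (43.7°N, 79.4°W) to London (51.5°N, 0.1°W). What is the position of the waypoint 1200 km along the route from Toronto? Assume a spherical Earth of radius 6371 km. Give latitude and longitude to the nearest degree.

Write both endpoints as unit vectors p₁, p₂ with components (cos φ cos λ, cos φ sin λ, sin φ).
The central angle between the endpoints is δ = arccos(p₁·p₂) ≈ 0.897 rad (51.4°). The total great-circle distance is δ·R ≈ 0.897 × 6371 ≈ 5712 km, so the target fraction is f = 1200/5712 ≈ 0.210.
Interpolate at f ≈ 0.210 with slerp weights a = sin((1−f)δ)/sin δ ≈ 0.833, b = sin(fδ)/sin δ ≈ 0.240.
p = a·p₁ + b·p₂ ≈ (0.260, -0.592, 0.763); φ = arcsin(p_z) ≈ 49.72°, λ = atan2(p_y, p_x) ≈ -66.29°.

≈ 50°N, 66°W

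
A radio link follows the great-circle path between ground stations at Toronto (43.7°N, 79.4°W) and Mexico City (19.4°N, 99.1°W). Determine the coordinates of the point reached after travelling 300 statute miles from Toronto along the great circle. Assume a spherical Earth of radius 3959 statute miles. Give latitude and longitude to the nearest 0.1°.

≈ (40.3°N, 83.1°W)

The haversine formula gives a central angle δ ≈ 0.513 rad (29.4°) between the endpoints. The total great-circle distance is δ·R ≈ 0.513 × 3959 ≈ 2029 mi, so the target fraction is f = 300/2029 ≈ 0.148.
Interpolate at f ≈ 0.148 with slerp weights a = sin((1−f)δ)/sin δ ≈ 0.863, b = sin(fδ)/sin δ ≈ 0.154.
p = a·p₁ + b·p₂ ≈ (0.092, -0.757, 0.647); φ = arcsin(p_z) ≈ 40.33°, λ = atan2(p_y, p_x) ≈ -83.09°.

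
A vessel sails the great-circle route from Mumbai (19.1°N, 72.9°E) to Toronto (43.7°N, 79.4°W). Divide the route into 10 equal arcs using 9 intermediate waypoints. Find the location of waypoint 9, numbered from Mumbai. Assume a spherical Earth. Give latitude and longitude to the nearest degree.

From cos δ = sin φ₁ sin φ₂ + cos φ₁ cos φ₂ cos Δλ, the central angle is δ ≈ 1.959 rad (112.3°).
Interpolate at f = 9/10 with slerp weights a = sin((1−f)δ)/sin δ ≈ 0.210, b = sin(fδ)/sin δ ≈ 1.061.
p = a·p₁ + b·p₂ ≈ (0.199, -0.564, 0.802); φ = arcsin(p_z) ≈ 53.28°, λ = atan2(p_y, p_x) ≈ -70.51°.

≈ (53°N, 71°W)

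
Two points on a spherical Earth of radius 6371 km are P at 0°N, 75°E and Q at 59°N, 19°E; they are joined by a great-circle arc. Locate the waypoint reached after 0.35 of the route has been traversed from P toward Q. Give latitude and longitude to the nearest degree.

Convert each endpoint to a unit vector on the sphere (x = cos φ cos λ, y = cos φ sin λ, z = sin φ).
The central angle between the endpoints is δ = arccos(p₁·p₂) ≈ 1.279 rad (73.3°).
Interpolate at f = 0.35 with slerp weights a = sin((1−f)δ)/sin δ ≈ 0.771, b = sin(fδ)/sin δ ≈ 0.452.
p = a·p₁ + b·p₂ ≈ (0.420, 0.821, 0.387); φ = arcsin(p_z) ≈ 22.79°, λ = atan2(p_y, p_x) ≈ 62.92°.

≈ 23°N, 63°E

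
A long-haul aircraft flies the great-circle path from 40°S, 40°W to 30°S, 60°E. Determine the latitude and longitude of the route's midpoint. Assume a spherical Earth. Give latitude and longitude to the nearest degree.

Write both endpoints as unit vectors p₁, p₂ with components (cos φ cos λ, cos φ sin λ, sin φ).
The central angle between the endpoints is δ = arccos(p₁·p₂) ≈ 1.363 rad (78.1°).
Interpolate at f = 1/2 with slerp weights a = sin((1−f)δ)/sin δ ≈ 0.644, b = sin(fδ)/sin δ ≈ 0.644.
p = a·p₁ + b·p₂ ≈ (0.657, 0.166, -0.736); φ = arcsin(p_z) ≈ -47.37°, λ = atan2(p_y, p_x) ≈ 14.18°.

≈ 47°S, 14°E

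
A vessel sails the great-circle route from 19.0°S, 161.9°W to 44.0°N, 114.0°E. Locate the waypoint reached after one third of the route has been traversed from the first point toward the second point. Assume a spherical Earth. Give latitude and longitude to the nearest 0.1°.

≈ 4.7°N, 174.8°E

From cos δ = sin φ₁ sin φ₂ + cos φ₁ cos φ₂ cos Δλ, the central angle is δ ≈ 1.728 rad (99.0°).
Interpolate at f = 1/3 with slerp weights a = sin((1−f)δ)/sin δ ≈ 0.925, b = sin(fδ)/sin δ ≈ 0.551.
p = a·p₁ + b·p₂ ≈ (-0.993, 0.091, 0.082); φ = arcsin(p_z) ≈ 4.70°, λ = atan2(p_y, p_x) ≈ 174.78°.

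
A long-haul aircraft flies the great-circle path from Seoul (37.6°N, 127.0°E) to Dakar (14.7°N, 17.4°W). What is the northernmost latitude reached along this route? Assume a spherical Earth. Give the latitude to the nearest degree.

The great circle lies in the plane with unit normal n̂ = (p₁ × p₂)/|p₁ × p₂|.
Here n̂_z ≈ -0.505; the vertex latitude is φ_max = arccos|n̂_z| ≈ 59.7°.
Check via Clairaut: cos φ_max = |cos φ₁| · sin C = cos(37.6°)·sin(39.6°) ≈ 0.505, again giving ≈ 59.7°.

≈ 60°N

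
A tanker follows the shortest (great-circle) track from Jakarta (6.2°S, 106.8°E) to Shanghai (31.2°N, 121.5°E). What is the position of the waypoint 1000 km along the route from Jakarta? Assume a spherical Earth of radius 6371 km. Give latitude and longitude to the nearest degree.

≈ 2°N, 110°E

Write both endpoints as unit vectors p₁, p₂ with components (cos φ cos λ, cos φ sin λ, sin φ).
The central angle between the endpoints is δ = arccos(p₁·p₂) ≈ 0.697 rad (40.0°). The total great-circle distance is δ·R ≈ 0.697 × 6371 ≈ 4442 km, so the target fraction is f = 1000/4442 ≈ 0.225.
Interpolate at f ≈ 0.225 with slerp weights a = sin((1−f)δ)/sin δ ≈ 0.801, b = sin(fδ)/sin δ ≈ 0.243.
p = a·p₁ + b·p₂ ≈ (-0.339, 0.940, 0.040); φ = arcsin(p_z) ≈ 2.27°, λ = atan2(p_y, p_x) ≈ 109.83°.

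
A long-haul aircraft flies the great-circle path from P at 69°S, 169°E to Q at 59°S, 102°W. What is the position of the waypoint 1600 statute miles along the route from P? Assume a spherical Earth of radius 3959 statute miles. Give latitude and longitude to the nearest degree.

≈ 68°S, 124°W

From cos δ = sin φ₁ sin φ₂ + cos φ₁ cos φ₂ cos Δλ, the central angle is δ ≈ 0.638 rad (36.5°). The total great-circle distance is δ·R ≈ 0.638 × 3959 ≈ 2525 mi, so the target fraction is f = 1600/2525 ≈ 0.634.
Interpolate at f ≈ 0.634 with slerp weights a = sin((1−f)δ)/sin δ ≈ 0.389, b = sin(fδ)/sin δ ≈ 0.660.
p = a·p₁ + b·p₂ ≈ (-0.207, -0.306, -0.929); φ = arcsin(p_z) ≈ -68.29°, λ = atan2(p_y, p_x) ≈ -124.13°.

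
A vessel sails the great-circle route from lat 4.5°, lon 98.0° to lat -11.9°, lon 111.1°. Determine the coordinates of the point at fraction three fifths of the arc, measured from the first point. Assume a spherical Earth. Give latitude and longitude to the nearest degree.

Write both endpoints as unit vectors p₁, p₂ with components (cos φ cos λ, cos φ sin λ, sin φ).
The central angle between the endpoints is δ = arccos(p₁·p₂) ≈ 0.366 rad (20.9°).
Interpolate at f = 3/5 with slerp weights a = sin((1−f)δ)/sin δ ≈ 0.408, b = sin(fδ)/sin δ ≈ 0.609.
p = a·p₁ + b·p₂ ≈ (-0.271, 0.958, -0.094); φ = arcsin(p_z) ≈ -5.37°, λ = atan2(p_y, p_x) ≈ 105.79°.

≈ lat -5°, lon 106°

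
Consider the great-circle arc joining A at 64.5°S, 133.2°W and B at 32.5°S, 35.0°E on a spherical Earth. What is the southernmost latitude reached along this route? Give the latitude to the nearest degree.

≈ 86°S

The great circle lies in the plane with unit normal n̂ = (p₁ × p₂)/|p₁ × p₂|.
Here n̂_z ≈ +0.075; the vertex latitude is φ_max = arccos|n̂_z| ≈ 85.7°.
Check via Clairaut: cos φ_max = |cos φ₁| · sin C = cos(64.5°)·sin(170.0°) ≈ 0.075, again giving ≈ 85.7°.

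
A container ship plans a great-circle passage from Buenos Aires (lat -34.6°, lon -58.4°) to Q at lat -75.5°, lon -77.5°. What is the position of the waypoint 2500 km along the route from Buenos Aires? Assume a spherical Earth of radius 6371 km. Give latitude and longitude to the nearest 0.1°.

≈ lat -56.8°, lon -63.3°

The haversine formula gives a central angle δ ≈ 0.731 rad (41.9°) between the endpoints. The total great-circle distance is δ·R ≈ 0.731 × 6371 ≈ 4657 km, so the target fraction is f = 2500/4657 ≈ 0.537.
Interpolate at f ≈ 0.537 with slerp weights a = sin((1−f)δ)/sin δ ≈ 0.498, b = sin(fδ)/sin δ ≈ 0.573.
p = a·p₁ + b·p₂ ≈ (0.246, -0.489, -0.837); φ = arcsin(p_z) ≈ -56.83°, λ = atan2(p_y, p_x) ≈ -63.32°.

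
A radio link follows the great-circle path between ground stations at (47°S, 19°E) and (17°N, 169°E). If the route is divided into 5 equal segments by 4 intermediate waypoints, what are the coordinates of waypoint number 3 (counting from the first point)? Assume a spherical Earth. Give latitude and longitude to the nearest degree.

≈ (30°S, 137°E)

The haversine formula gives a central angle δ ≈ 2.463 rad (141.1°) between the endpoints.
Interpolate at f = 3/5 with slerp weights a = sin((1−f)δ)/sin δ ≈ 1.328, b = sin(fδ)/sin δ ≈ 1.587.
p = a·p₁ + b·p₂ ≈ (-0.633, 0.584, -0.507); φ = arcsin(p_z) ≈ -30.50°, λ = atan2(p_y, p_x) ≈ 137.29°.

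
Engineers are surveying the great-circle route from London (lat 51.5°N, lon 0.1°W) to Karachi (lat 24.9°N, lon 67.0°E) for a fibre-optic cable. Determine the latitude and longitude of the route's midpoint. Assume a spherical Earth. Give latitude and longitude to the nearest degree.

≈ lat 43°N, lon 40°E

From cos δ = sin φ₁ sin φ₂ + cos φ₁ cos φ₂ cos Δλ, the central angle is δ ≈ 0.989 rad (56.7°).
Interpolate at f = 1/2 with slerp weights a = sin((1−f)δ)/sin δ ≈ 0.568, b = sin(fδ)/sin δ ≈ 0.568.
p = a·p₁ + b·p₂ ≈ (0.555, 0.474, 0.684); φ = arcsin(p_z) ≈ 43.14°, λ = atan2(p_y, p_x) ≈ 40.48°.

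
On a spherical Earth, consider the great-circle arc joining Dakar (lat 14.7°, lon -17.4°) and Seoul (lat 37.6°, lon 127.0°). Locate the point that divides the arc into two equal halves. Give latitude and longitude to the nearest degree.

≈ lat 57°, lon 38°

Convert each endpoint to a unit vector on the sphere (x = cos φ cos λ, y = cos φ sin λ, z = sin φ).
The central angle between the endpoints is δ = arccos(p₁·p₂) ≈ 2.058 rad (117.9°).
Interpolate at f = 1/2 with slerp weights a = sin((1−f)δ)/sin δ ≈ 0.970, b = sin(fδ)/sin δ ≈ 0.970.
p = a·p₁ + b·p₂ ≈ (0.433, 0.333, 0.838); φ = arcsin(p_z) ≈ 56.90°, λ = atan2(p_y, p_x) ≈ 37.59°.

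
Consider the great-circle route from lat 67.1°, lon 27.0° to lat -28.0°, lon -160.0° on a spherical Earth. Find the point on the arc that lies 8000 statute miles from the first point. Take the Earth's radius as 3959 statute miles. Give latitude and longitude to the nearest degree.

≈ lat -3°, lon -162°

Convert each endpoint to a unit vector on the sphere (x = cos φ cos λ, y = cos φ sin λ, z = sin φ).
The central angle between the endpoints is δ = arccos(p₁·p₂) ≈ 2.455 rad (140.7°). The total great-circle distance is δ·R ≈ 2.455 × 3959 ≈ 9720 mi, so the target fraction is f = 8000/9720 ≈ 0.823.
Interpolate at f ≈ 0.823 with slerp weights a = sin((1−f)δ)/sin δ ≈ 0.664, b = sin(fδ)/sin δ ≈ 1.421.
p = a·p₁ + b·p₂ ≈ (-0.949, -0.312, -0.055); φ = arcsin(p_z) ≈ -3.17°, λ = atan2(p_y, p_x) ≈ -161.81°.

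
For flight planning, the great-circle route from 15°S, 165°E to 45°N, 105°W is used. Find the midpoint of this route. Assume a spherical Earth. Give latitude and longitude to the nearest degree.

Convert each endpoint to a unit vector on the sphere (x = cos φ cos λ, y = cos φ sin λ, z = sin φ).
The central angle between the endpoints is δ = arccos(p₁·p₂) ≈ 1.755 rad (100.5°).
Interpolate at f = 1/2 with slerp weights a = sin((1−f)δ)/sin δ ≈ 0.782, b = sin(fδ)/sin δ ≈ 0.782.
p = a·p₁ + b·p₂ ≈ (-0.873, -0.339, 0.351); φ = arcsin(p_z) ≈ 20.53°, λ = atan2(p_y, p_x) ≈ -158.79°.

≈ 21°N, 159°W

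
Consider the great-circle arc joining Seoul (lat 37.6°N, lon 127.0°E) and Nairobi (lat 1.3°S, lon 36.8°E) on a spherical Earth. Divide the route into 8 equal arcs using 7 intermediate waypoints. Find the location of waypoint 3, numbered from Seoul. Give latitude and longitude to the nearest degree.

Convert each endpoint to a unit vector on the sphere (x = cos φ cos λ, y = cos φ sin λ, z = sin φ).
The central angle between the endpoints is δ = arccos(p₁·p₂) ≈ 1.587 rad (91.0°).
Interpolate at f = 3/8 with slerp weights a = sin((1−f)δ)/sin δ ≈ 0.837, b = sin(fδ)/sin δ ≈ 0.561.
p = a·p₁ + b·p₂ ≈ (0.050, 0.866, 0.498); φ = arcsin(p_z) ≈ 29.88°, λ = atan2(p_y, p_x) ≈ 86.71°.

≈ lat 30°N, lon 87°E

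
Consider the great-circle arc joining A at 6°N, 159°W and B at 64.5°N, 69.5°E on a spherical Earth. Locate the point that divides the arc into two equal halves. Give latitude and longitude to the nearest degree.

≈ 52°N, 177°E

Write both endpoints as unit vectors p₁, p₂ with components (cos φ cos λ, cos φ sin λ, sin φ).
The central angle between the endpoints is δ = arccos(p₁·p₂) ≈ 1.761 rad (100.9°).
Interpolate at f = 1/2 with slerp weights a = sin((1−f)δ)/sin δ ≈ 0.785, b = sin(fδ)/sin δ ≈ 0.785.
p = a·p₁ + b·p₂ ≈ (-0.611, 0.037, 0.791); φ = arcsin(p_z) ≈ 52.27°, λ = atan2(p_y, p_x) ≈ 176.55°.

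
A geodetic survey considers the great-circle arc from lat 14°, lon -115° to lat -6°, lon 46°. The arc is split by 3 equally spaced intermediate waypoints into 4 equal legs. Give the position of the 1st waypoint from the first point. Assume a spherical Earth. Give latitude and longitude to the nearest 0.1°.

Write both endpoints as unit vectors p₁, p₂ with components (cos φ cos λ, cos φ sin λ, sin φ).
The central angle between the endpoints is δ = arccos(p₁·p₂) ≈ 2.787 rad (159.7°).
Interpolate at f = 1/4 with slerp weights a = sin((1−f)δ)/sin δ ≈ 2.499, b = sin(fδ)/sin δ ≈ 1.847.
p = a·p₁ + b·p₂ ≈ (0.251, -0.876, 0.411); φ = arcsin(p_z) ≈ 24.30°, λ = atan2(p_y, p_x) ≈ -74.00°.

≈ lat 24.3°, lon -74.0°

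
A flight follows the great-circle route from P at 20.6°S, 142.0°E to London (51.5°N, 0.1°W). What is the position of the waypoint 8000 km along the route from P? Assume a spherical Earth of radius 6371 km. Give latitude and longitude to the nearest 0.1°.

≈ 38.7°N, 98.6°E

Write both endpoints as unit vectors p₁, p₂ with components (cos φ cos λ, cos φ sin λ, sin φ).
The central angle between the endpoints is δ = arccos(p₁·p₂) ≈ 2.397 rad (137.3°). The total great-circle distance is δ·R ≈ 2.397 × 6371 ≈ 15269 km, so the target fraction is f = 8000/15269 ≈ 0.524.
Interpolate at f ≈ 0.524 with slerp weights a = sin((1−f)δ)/sin δ ≈ 1.341, b = sin(fδ)/sin δ ≈ 1.403.
p = a·p₁ + b·p₂ ≈ (-0.116, 0.771, 0.626); φ = arcsin(p_z) ≈ 38.74°, λ = atan2(p_y, p_x) ≈ 98.56°.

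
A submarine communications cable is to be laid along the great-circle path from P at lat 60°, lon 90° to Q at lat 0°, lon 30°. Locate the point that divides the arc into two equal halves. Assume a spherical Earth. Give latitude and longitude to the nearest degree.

Write both endpoints as unit vectors p₁, p₂ with components (cos φ cos λ, cos φ sin λ, sin φ).
The central angle between the endpoints is δ = arccos(p₁·p₂) ≈ 1.318 rad (75.5°).
Interpolate at f = 1/2 with slerp weights a = sin((1−f)δ)/sin δ ≈ 0.632, b = sin(fδ)/sin δ ≈ 0.632.
p = a·p₁ + b·p₂ ≈ (0.548, 0.632, 0.548); φ = arcsin(p_z) ≈ 33.21°, λ = atan2(p_y, p_x) ≈ 49.11°.

≈ lat 33°, lon 49°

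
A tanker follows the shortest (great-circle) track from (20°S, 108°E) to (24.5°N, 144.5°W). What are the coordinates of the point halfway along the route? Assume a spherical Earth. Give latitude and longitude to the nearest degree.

≈ (4°N, 160°E)

Convert each endpoint to a unit vector on the sphere (x = cos φ cos λ, y = cos φ sin λ, z = sin φ).
The central angle between the endpoints is δ = arccos(p₁·p₂) ≈ 1.981 rad (113.5°).
Interpolate at f = 1/2 with slerp weights a = sin((1−f)δ)/sin δ ≈ 0.912, b = sin(fδ)/sin δ ≈ 0.912.
p = a·p₁ + b·p₂ ≈ (-0.941, 0.333, 0.066); φ = arcsin(p_z) ≈ 3.80°, λ = atan2(p_y, p_x) ≈ 160.49°.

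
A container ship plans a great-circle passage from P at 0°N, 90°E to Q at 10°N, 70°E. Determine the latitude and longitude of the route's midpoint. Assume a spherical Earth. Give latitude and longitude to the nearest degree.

Convert each endpoint to a unit vector on the sphere (x = cos φ cos λ, y = cos φ sin λ, z = sin φ).
The central angle between the endpoints is δ = arccos(p₁·p₂) ≈ 0.389 rad (22.3°).
Interpolate at f = 1/2 with slerp weights a = sin((1−f)δ)/sin δ ≈ 0.510, b = sin(fδ)/sin δ ≈ 0.510.
p = a·p₁ + b·p₂ ≈ (0.172, 0.981, 0.088); φ = arcsin(p_z) ≈ 5.08°, λ = atan2(p_y, p_x) ≈ 80.08°.

≈ 5°N, 80°E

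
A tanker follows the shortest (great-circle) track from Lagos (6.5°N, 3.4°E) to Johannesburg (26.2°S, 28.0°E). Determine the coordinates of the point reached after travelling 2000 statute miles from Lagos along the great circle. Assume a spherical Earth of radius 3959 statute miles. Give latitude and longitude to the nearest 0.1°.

The haversine formula gives a central angle δ ≈ 0.707 rad (40.5°) between the endpoints. The total great-circle distance is δ·R ≈ 0.707 × 3959 ≈ 2797 mi, so the target fraction is f = 2000/2797 ≈ 0.715.
Interpolate at f ≈ 0.715 with slerp weights a = sin((1−f)δ)/sin δ ≈ 0.308, b = sin(fδ)/sin δ ≈ 0.745.
p = a·p₁ + b·p₂ ≈ (0.896, 0.332, -0.294); φ = arcsin(p_z) ≈ -17.11°, λ = atan2(p_y, p_x) ≈ 20.34°.

≈ 17.1°S, 20.3°E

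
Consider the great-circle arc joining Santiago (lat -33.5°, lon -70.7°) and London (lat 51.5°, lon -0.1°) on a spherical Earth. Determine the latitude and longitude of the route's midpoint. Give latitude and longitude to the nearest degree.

Convert each endpoint to a unit vector on the sphere (x = cos φ cos λ, y = cos φ sin λ, z = sin φ).
The central angle between the endpoints is δ = arccos(p₁·p₂) ≈ 1.833 rad (105.0°).
Interpolate at f = 1/2 with slerp weights a = sin((1−f)δ)/sin δ ≈ 0.822, b = sin(fδ)/sin δ ≈ 0.822.
p = a·p₁ + b·p₂ ≈ (0.738, -0.648, 0.190); φ = arcsin(p_z) ≈ 10.93°, λ = atan2(p_y, p_x) ≈ -41.27°.

≈ lat 11°, lon -41°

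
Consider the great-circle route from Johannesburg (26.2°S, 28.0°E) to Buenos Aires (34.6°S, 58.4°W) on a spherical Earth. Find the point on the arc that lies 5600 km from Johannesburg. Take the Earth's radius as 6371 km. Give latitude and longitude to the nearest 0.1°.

Write both endpoints as unit vectors p₁, p₂ with components (cos φ cos λ, cos φ sin λ, sin φ).
The central angle between the endpoints is δ = arccos(p₁·p₂) ≈ 1.269 rad (72.7°). The total great-circle distance is δ·R ≈ 1.269 × 6371 ≈ 8086 km, so the target fraction is f = 5600/8086 ≈ 0.693.
Interpolate at f ≈ 0.693 with slerp weights a = sin((1−f)δ)/sin δ ≈ 0.398, b = sin(fδ)/sin δ ≈ 0.807.
p = a·p₁ + b·p₂ ≈ (0.663, -0.398, -0.634); φ = arcsin(p_z) ≈ -39.33°, λ = atan2(p_y, p_x) ≈ -30.94°.

≈ 39.3°S, 30.9°W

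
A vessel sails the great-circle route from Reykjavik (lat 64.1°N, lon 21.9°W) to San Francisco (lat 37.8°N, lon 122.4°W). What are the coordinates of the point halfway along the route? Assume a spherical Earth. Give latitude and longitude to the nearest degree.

≈ lat 61°N, lon 91°W

Write both endpoints as unit vectors p₁, p₂ with components (cos φ cos λ, cos φ sin λ, sin φ).
The central angle between the endpoints is δ = arccos(p₁·p₂) ≈ 1.060 rad (60.8°).
Interpolate at f = 1/2 with slerp weights a = sin((1−f)δ)/sin δ ≈ 0.580, b = sin(fδ)/sin δ ≈ 0.580.
p = a·p₁ + b·p₂ ≈ (-0.010, -0.481, 0.877); φ = arcsin(p_z) ≈ 61.24°, λ = atan2(p_y, p_x) ≈ -91.25°.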